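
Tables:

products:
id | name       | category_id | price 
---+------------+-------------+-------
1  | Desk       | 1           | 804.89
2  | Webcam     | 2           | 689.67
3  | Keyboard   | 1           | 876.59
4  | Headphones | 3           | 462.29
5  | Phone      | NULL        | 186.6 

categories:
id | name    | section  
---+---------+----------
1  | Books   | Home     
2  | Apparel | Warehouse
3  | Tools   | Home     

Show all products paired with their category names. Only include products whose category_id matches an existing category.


INNER JOIN keeps only products rows whose category_id matches an id in categories. Walk through each product:
  - product 1 (Desk): category_id=1 -> matches Books
  - product 2 (Webcam): category_id=2 -> matches Apparel
  - product 3 (Keyboard): category_id=1 -> matches Books
  - product 4 (Headphones): category_id=3 -> matches Tools
  - product 5 (Phone): category_id=NULL, no match -> dropped
So 1 of 5 rows is dropped.

SQL:
SELECT a.name, b.name AS category
FROM products a
INNER JOIN categories b ON a.category_id = b.id

Result:
name       | category
-----------+---------
Desk       | Books   
Webcam     | Apparel 
Keyboard   | Books   
Headphones | Tools   


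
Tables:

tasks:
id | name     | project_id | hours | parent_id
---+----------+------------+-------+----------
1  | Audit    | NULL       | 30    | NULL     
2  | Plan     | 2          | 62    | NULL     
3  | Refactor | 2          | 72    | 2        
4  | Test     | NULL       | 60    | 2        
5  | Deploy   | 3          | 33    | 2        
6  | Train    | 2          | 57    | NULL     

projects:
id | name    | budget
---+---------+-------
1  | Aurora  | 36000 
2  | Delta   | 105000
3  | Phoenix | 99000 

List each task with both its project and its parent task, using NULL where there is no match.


Two LEFT JOINs from the same base table tasks: one to projects via project_id, one to tasks itself via parent_id. Both are LEFT so every task is preserved.
Match against projects:
  - task 1 (Audit): project_id=NULL, no match -> kept with NULL
  - task 2 (Plan): project_id=2 -> matches Delta
  - task 3 (Refactor): project_id=2 -> matches Delta
  - task 4 (Test): project_id=NULL, no match -> kept with NULL
  - task 5 (Deploy): project_id=3 -> matches Phoenix
  - task 6 (Train): project_id=2 -> matches Delta
Match against tasks (self):
  - task 1 (Audit): parent_id=NULL -> NULL
  - task 2 (Plan): parent_id=NULL -> NULL
  - task 3 (Refactor): parent_id=2 -> Plan
  - task 4 (Test): parent_id=2 -> Plan
  - task 5 (Deploy): parent_id=2 -> Plan
  - task 6 (Train): parent_id=NULL -> NULL

SQL:
SELECT a.name, b.name AS project, c.name AS parent
FROM tasks a
LEFT JOIN projects b ON a.project_id = b.id
LEFT JOIN tasks c ON a.parent_id = c.id

Result:
name     | project | parent
---------+---------+-------
Audit    | NULL    | NULL  
Plan     | Delta   | NULL  
Refactor | Delta   | Plan  
Test     | NULL    | Plan  
Deploy   | Phoenix | Plan  
Train    | Delta   | NULL  


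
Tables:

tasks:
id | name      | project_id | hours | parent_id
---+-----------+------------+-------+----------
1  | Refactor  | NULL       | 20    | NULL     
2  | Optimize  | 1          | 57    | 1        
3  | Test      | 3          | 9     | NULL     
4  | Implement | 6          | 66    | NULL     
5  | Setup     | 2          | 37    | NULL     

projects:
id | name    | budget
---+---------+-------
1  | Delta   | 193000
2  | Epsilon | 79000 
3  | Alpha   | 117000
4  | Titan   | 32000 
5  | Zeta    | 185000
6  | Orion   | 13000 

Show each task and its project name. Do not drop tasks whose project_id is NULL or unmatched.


LEFT JOIN keeps every row from tasks (the left table); where project_id has no match in projects, the project columns become NULL. Walk through each task:
  - task 1 (Refactor): project_id=NULL, no match -> kept with NULL
  - task 2 (Optimize): project_id=1 -> matches Delta
  - task 3 (Test): project_id=3 -> matches Alpha
  - task 4 (Implement): project_id=6 -> matches Orion
  - task 5 (Setup): project_id=2 -> matches Epsilon
All 5 rows appear; 1 has NULL project.

SQL:
SELECT a.name, b.name AS project
FROM tasks a
LEFT JOIN projects b ON a.project_id = b.id

Result:
name      | project
----------+--------
Refactor  | NULL   
Optimize  | Delta  
Test      | Alpha  
Implement | Orion  
Setup     | Epsilon


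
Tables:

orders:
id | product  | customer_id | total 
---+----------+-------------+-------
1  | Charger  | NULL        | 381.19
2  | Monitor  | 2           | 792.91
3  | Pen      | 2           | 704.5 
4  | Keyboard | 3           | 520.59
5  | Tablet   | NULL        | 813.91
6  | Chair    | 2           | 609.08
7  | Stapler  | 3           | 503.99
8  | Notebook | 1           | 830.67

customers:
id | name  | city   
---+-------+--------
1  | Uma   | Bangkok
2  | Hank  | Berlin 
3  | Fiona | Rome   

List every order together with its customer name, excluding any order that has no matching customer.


INNER JOIN keeps only orders rows whose customer_id matches an id in customers. Walk through each order:
  - order 1 (Charger): customer_id=NULL, no match -> dropped
  - order 2 (Monitor): customer_id=2 -> matches Hank
  - order 3 (Pen): customer_id=2 -> matches Hank
  - order 4 (Keyboard): customer_id=3 -> matches Fiona
  - order 5 (Tablet): customer_id=NULL, no match -> dropped
  - order 6 (Chair): customer_id=2 -> matches Hank
  - order 7 (Stapler): customer_id=3 -> matches Fiona
  - order 8 (Notebook): customer_id=1 -> matches Uma
So 2 of 8 rows are dropped.

SQL:
SELECT a.product, b.name AS customer
FROM orders a
INNER JOIN customers b ON a.customer_id = b.id

Result:
product  | customer
---------+---------
Monitor  | Hank    
Pen      | Hank    
Keyboard | Fiona   
Chair    | Hank    
Stapler  | Fiona   
Notebook | Uma     


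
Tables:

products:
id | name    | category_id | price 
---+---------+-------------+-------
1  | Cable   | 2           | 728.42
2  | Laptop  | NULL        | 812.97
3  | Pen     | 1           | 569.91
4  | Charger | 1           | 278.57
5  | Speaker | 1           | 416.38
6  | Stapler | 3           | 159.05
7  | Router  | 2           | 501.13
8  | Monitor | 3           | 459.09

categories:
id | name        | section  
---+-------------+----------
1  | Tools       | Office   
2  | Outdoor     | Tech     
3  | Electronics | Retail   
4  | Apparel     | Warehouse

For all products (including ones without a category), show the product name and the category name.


LEFT JOIN keeps every row from products (the left table); where category_id has no match in categories, the category columns become NULL. Walk through each product:
  - product 1 (Cable): category_id=2 -> matches Outdoor
  - product 2 (Laptop): category_id=NULL, no match -> kept with NULL
  - product 3 (Pen): category_id=1 -> matches Tools
  - product 4 (Charger): category_id=1 -> matches Tools
  - product 5 (Speaker): category_id=1 -> matches Tools
  - product 6 (Stapler): category_id=3 -> matches Electronics
  - product 7 (Router): category_id=2 -> matches Outdoor
  - product 8 (Monitor): category_id=3 -> matches Electronics
All 8 rows appear; 1 has NULL category.

SQL:
SELECT a.name, b.name AS category
FROM products a
LEFT JOIN categories b ON a.category_id = b.id

Result:
name    | category   
--------+------------
Cable   | Outdoor    
Laptop  | NULL       
Pen     | Tools      
Charger | Tools      
Speaker | Tools      
Stapler | Electronics
Router  | Outdoor    
Monitor | Electronics


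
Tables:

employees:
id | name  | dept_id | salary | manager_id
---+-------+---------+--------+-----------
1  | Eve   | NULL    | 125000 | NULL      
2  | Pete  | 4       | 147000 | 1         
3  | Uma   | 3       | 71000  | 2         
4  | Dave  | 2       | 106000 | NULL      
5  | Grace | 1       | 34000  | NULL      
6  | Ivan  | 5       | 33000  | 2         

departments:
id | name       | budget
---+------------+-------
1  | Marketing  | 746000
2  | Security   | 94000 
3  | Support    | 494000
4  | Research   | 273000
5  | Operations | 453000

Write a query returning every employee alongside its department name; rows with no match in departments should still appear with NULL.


LEFT JOIN keeps every row from employees (the left table); where dept_id has no match in departments, the department columns become NULL. Walk through each employee:
  - employee 1 (Eve): dept_id=NULL, no match -> kept with NULL
  - employee 2 (Pete): dept_id=4 -> matches Research
  - employee 3 (Uma): dept_id=3 -> matches Support
  - employee 4 (Dave): dept_id=2 -> matches Security
  - employee 5 (Grace): dept_id=1 -> matches Marketing
  - employee 6 (Ivan): dept_id=5 -> matches Operations
All 6 rows appear; 1 has NULL department.

SQL:
SELECT a.name, b.name AS department
FROM employees a
LEFT JOIN departments b ON a.dept_id = b.id

Result:
name  | department
------+-----------
Eve   | NULL      
Pete  | Research  
Uma   | Support   
Dave  | Security  
Grace | Marketing 
Ivan  | Operations


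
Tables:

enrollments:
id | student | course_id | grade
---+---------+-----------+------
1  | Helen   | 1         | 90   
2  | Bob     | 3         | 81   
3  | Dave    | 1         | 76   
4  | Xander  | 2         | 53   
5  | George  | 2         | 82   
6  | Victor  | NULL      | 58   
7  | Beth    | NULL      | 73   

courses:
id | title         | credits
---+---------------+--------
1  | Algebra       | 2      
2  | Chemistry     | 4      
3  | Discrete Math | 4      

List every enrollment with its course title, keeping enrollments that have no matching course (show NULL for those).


LEFT JOIN keeps every row from enrollments (the left table); where course_id has no match in courses, the course columns become NULL. Walk through each enrollment:
  - enrollment 1 (Helen): course_id=1 -> matches Algebra
  - enrollment 2 (Bob): course_id=3 -> matches Discrete Math
  - enrollment 3 (Dave): course_id=1 -> matches Algebra
  - enrollment 4 (Xander): course_id=2 -> matches Chemistry
  - enrollment 5 (George): course_id=2 -> matches Chemistry
  - enrollment 6 (Victor): course_id=NULL, no match -> kept with NULL
  - enrollment 7 (Beth): course_id=NULL, no match -> kept with NULL
All 7 rows appear; 2 have NULL course.

SQL:
SELECT a.student, b.title AS course
FROM enrollments a
LEFT JOIN courses b ON a.course_id = b.id

Result:
student | course       
--------+--------------
Helen   | Algebra      
Bob     | Discrete Math
Dave    | Algebra      
Xander  | Chemistry    
George  | Chemistry    
Victor  | NULL         
Beth    | NULL         


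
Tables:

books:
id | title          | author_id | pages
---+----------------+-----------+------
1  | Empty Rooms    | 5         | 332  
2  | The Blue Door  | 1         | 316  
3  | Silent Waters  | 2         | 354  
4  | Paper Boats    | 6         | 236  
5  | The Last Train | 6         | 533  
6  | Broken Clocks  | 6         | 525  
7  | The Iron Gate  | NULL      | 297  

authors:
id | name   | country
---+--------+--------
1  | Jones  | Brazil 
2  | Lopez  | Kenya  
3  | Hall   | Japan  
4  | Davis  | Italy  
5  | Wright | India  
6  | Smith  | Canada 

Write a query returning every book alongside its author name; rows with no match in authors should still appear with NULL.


LEFT JOIN keeps every row from books (the left table); where author_id has no match in authors, the author columns become NULL. Walk through each book:
  - book 1 (Empty Rooms): author_id=5 -> matches Wright
  - book 2 (The Blue Door): author_id=1 -> matches Jones
  - book 3 (Silent Waters): author_id=2 -> matches Lopez
  - book 4 (Paper Boats): author_id=6 -> matches Smith
  - book 5 (The Last Train): author_id=6 -> matches Smith
  - book 6 (Broken Clocks): author_id=6 -> matches Smith
  - book 7 (The Iron Gate): author_id=NULL, no match -> kept with NULL
All 7 rows appear; 1 has NULL author.

SQL:
SELECT a.title, b.name AS author
FROM books a
LEFT JOIN authors b ON a.author_id = b.id

Result:
title          | author
---------------+-------
Empty Rooms    | Wright
The Blue Door  | Jones 
Silent Waters  | Lopez 
Paper Boats    | Smith 
The Last Train | Smith 
Broken Clocks  | Smith 
The Iron Gate  | NULL  


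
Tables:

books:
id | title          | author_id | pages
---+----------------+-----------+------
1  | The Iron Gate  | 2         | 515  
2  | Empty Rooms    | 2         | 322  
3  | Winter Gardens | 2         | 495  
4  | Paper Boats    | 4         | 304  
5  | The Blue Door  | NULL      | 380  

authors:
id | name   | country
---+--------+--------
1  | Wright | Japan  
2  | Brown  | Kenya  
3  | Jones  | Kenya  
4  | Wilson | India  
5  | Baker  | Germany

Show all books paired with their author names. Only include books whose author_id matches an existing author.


INNER JOIN keeps only books rows whose author_id matches an id in authors. Walk through each book:
  - book 1 (The Iron Gate): author_id=2 -> matches Brown
  - book 2 (Empty Rooms): author_id=2 -> matches Brown
  - book 3 (Winter Gardens): author_id=2 -> matches Brown
  - book 4 (Paper Boats): author_id=4 -> matches Wilson
  - book 5 (The Blue Door): author_id=NULL, no match -> dropped
So 1 of 5 rows is dropped.

SQL:
SELECT a.title, b.name AS author
FROM books a
INNER JOIN authors b ON a.author_id = b.id

Result:
title          | author
---------------+-------
The Iron Gate  | Brown 
Empty Rooms    | Brown 
Winter Gardens | Brown 
Paper Boats    | Wilson


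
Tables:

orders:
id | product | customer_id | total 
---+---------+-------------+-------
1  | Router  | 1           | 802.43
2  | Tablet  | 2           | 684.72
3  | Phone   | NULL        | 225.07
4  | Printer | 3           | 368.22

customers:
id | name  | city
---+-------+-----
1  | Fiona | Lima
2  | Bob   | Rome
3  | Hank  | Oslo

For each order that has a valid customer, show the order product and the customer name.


INNER JOIN keeps only orders rows whose customer_id matches an id in customers. Walk through each order:
  - order 1 (Router): customer_id=1 -> matches Fiona
  - order 2 (Tablet): customer_id=2 -> matches Bob
  - order 3 (Phone): customer_id=NULL, no match -> dropped
  - order 4 (Printer): customer_id=3 -> matches Hank
So 1 of 4 rows is dropped.

SQL:
SELECT a.product, b.name AS customer
FROM orders a
INNER JOIN customers b ON a.customer_id = b.id

Result:
product | customer
--------+---------
Router  | Fiona   
Tablet  | Bob     
Printer | Hank    


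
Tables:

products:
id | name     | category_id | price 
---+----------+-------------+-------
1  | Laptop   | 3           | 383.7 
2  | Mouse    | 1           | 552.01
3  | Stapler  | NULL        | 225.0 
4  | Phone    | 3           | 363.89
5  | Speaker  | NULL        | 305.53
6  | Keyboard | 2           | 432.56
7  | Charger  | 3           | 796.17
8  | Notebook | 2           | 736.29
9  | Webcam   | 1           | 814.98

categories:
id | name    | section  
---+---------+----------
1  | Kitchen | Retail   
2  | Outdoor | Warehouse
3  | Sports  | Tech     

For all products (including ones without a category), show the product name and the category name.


LEFT JOIN keeps every row from products (the left table); where category_id has no match in categories, the category columns become NULL. Walk through each product:
  - product 1 (Laptop): category_id=3 -> matches Sports
  - product 2 (Mouse): category_id=1 -> matches Kitchen
  - product 3 (Stapler): category_id=NULL, no match -> kept with NULL
  - product 4 (Phone): category_id=3 -> matches Sports
  - product 5 (Speaker): category_id=NULL, no match -> kept with NULL
  - product 6 (Keyboard): category_id=2 -> matches Outdoor
  - product 7 (Charger): category_id=3 -> matches Sports
  - product 8 (Notebook): category_id=2 -> matches Outdoor
  - product 9 (Webcam): category_id=1 -> matches Kitchen
All 9 rows appear; 2 have NULL category.

SQL:
SELECT a.name, b.name AS category
FROM products a
LEFT JOIN categories b ON a.category_id = b.id

Result:
name     | category
---------+---------
Laptop   | Sports  
Mouse    | Kitchen 
Stapler  | NULL    
Phone    | Sports  
Speaker  | NULL    
Keyboard | Outdoor 
Charger  | Sports  
Notebook | Outdoor 
Webcam   | Kitchen 


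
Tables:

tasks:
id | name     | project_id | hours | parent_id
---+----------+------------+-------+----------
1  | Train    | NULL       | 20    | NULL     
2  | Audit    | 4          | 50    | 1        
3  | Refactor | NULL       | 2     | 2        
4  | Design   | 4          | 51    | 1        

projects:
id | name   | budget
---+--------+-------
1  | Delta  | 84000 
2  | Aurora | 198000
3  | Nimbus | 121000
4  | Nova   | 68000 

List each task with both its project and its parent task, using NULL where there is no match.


Two LEFT JOINs from the same base table tasks: one to projects via project_id, one to tasks itself via parent_id. Both are LEFT so every task is preserved.
Match against projects:
  - task 1 (Train): project_id=NULL, no match -> kept with NULL
  - task 2 (Audit): project_id=4 -> matches Nova
  - task 3 (Refactor): project_id=NULL, no match -> kept with NULL
  - task 4 (Design): project_id=4 -> matches Nova
Match against tasks (self):
  - task 1 (Train): parent_id=NULL -> NULL
  - task 2 (Audit): parent_id=1 -> Train
  - task 3 (Refactor): parent_id=2 -> Audit
  - task 4 (Design): parent_id=1 -> Train

SQL:
SELECT a.name, b.name AS project, c.name AS parent
FROM tasks a
LEFT JOIN projects b ON a.project_id = b.id
LEFT JOIN tasks c ON a.parent_id = c.id

Result:
name     | project | parent
---------+---------+-------
Train    | NULL    | NULL  
Audit    | Nova    | Train 
Refactor | NULL    | Audit 
Design   | Nova    | Train 


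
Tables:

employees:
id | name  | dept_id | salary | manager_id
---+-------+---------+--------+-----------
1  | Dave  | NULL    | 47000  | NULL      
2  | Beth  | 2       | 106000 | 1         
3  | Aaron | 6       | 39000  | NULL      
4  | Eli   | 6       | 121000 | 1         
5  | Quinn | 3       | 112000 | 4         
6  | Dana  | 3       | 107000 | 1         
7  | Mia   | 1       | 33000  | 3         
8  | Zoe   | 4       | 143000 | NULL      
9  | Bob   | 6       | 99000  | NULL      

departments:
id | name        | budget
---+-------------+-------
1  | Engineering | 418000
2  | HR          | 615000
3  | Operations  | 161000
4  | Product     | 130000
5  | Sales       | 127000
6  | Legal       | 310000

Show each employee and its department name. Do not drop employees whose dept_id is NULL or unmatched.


LEFT JOIN keeps every row from employees (the left table); where dept_id has no match in departments, the department columns become NULL. Walk through each employee:
  - employee 1 (Dave): dept_id=NULL, no match -> kept with NULL
  - employee 2 (Beth): dept_id=2 -> matches HR
  - employee 3 (Aaron): dept_id=6 -> matches Legal
  - employee 4 (Eli): dept_id=6 -> matches Legal
  - employee 5 (Quinn): dept_id=3 -> matches Operations
  - employee 6 (Dana): dept_id=3 -> matches Operations
  - employee 7 (Mia): dept_id=1 -> matches Engineering
  - employee 8 (Zoe): dept_id=4 -> matches Product
  - employee 9 (Bob): dept_id=6 -> matches Legal
All 9 rows appear; 1 has NULL department.

SQL:
SELECT a.name, b.name AS department
FROM employees a
LEFT JOIN departments b ON a.dept_id = b.id

Result:
name  | department 
------+------------
Dave  | NULL       
Beth  | HR         
Aaron | Legal      
Eli   | Legal      
Quinn | Operations 
Dana  | Operations 
Mia   | Engineering
Zoe   | Product    
Bob   | Legal      


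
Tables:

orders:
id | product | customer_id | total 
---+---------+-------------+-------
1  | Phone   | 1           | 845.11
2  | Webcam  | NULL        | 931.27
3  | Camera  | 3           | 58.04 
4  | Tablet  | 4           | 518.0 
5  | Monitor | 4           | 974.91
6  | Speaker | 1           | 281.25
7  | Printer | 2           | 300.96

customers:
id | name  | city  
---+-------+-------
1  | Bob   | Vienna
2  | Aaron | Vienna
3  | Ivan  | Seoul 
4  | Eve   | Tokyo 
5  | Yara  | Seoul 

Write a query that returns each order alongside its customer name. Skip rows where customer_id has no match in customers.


INNER JOIN keeps only orders rows whose customer_id matches an id in customers. Walk through each order:
  - order 1 (Phone): customer_id=1 -> matches Bob
  - order 2 (Webcam): customer_id=NULL, no match -> dropped
  - order 3 (Camera): customer_id=3 -> matches Ivan
  - order 4 (Tablet): customer_id=4 -> matches Eve
  - order 5 (Monitor): customer_id=4 -> matches Eve
  - order 6 (Speaker): customer_id=1 -> matches Bob
  - order 7 (Printer): customer_id=2 -> matches Aaron
So 1 of 7 rows is dropped.

SQL:
SELECT a.product, b.name AS customer
FROM orders a
INNER JOIN customers b ON a.customer_id = b.id

Result:
product | customer
--------+---------
Phone   | Bob     
Camera  | Ivan    
Tablet  | Eve     
Monitor | Eve     
Speaker | Bob     
Printer | Aaron   


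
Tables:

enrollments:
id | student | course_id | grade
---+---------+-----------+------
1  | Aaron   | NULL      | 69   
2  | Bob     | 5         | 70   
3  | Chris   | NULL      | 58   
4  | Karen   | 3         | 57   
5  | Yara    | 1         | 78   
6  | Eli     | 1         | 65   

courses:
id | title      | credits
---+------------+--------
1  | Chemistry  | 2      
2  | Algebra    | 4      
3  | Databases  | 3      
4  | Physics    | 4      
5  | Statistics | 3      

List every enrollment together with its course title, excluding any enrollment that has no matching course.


INNER JOIN keeps only enrollments rows whose course_id matches an id in courses. Walk through each enrollment:
  - enrollment 1 (Aaron): course_id=NULL, no match -> dropped
  - enrollment 2 (Bob): course_id=5 -> matches Statistics
  - enrollment 3 (Chris): course_id=NULL, no match -> dropped
  - enrollment 4 (Karen): course_id=3 -> matches Databases
  - enrollment 5 (Yara): course_id=1 -> matches Chemistry
  - enrollment 6 (Eli): course_id=1 -> matches Chemistry
So 2 of 6 rows are dropped.

SQL:
SELECT a.student, b.title AS course
FROM enrollments a
INNER JOIN courses b ON a.course_id = b.id

Result:
student | course    
--------+-----------
Bob     | Statistics
Karen   | Databases 
Yara    | Chemistry 
Eli     | Chemistry 


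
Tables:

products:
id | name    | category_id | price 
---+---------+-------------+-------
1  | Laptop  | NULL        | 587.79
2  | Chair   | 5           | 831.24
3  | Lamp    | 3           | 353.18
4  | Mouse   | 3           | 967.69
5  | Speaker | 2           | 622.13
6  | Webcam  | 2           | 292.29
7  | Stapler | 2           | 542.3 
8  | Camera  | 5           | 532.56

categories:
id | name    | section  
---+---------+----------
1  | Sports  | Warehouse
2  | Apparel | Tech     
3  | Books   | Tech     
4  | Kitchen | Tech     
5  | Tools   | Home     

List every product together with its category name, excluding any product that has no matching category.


INNER JOIN keeps only products rows whose category_id matches an id in categories. Walk through each product:
  - product 1 (Laptop): category_id=NULL, no match -> dropped
  - product 2 (Chair): category_id=5 -> matches Tools
  - product 3 (Lamp): category_id=3 -> matches Books
  - product 4 (Mouse): category_id=3 -> matches Books
  - product 5 (Speaker): category_id=2 -> matches Apparel
  - product 6 (Webcam): category_id=2 -> matches Apparel
  - product 7 (Stapler): category_id=2 -> matches Apparel
  - product 8 (Camera): category_id=5 -> matches Tools
So 1 of 8 rows is dropped.

SQL:
SELECT a.name, b.name AS category
FROM products a
INNER JOIN categories b ON a.category_id = b.id

Result:
name    | category
--------+---------
Chair   | Tools   
Lamp    | Books   
Mouse   | Books   
Speaker | Apparel 
Webcam  | Apparel 
Stapler | Apparel 
Camera  | Tools   


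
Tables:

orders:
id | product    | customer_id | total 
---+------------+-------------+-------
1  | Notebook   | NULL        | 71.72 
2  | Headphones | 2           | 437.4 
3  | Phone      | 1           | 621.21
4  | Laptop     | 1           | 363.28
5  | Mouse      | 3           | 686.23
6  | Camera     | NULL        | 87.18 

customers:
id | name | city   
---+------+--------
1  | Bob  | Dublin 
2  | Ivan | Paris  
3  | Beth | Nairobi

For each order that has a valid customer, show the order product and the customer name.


INNER JOIN keeps only orders rows whose customer_id matches an id in customers. Walk through each order:
  - order 1 (Notebook): customer_id=NULL, no match -> dropped
  - order 2 (Headphones): customer_id=2 -> matches Ivan
  - order 3 (Phone): customer_id=1 -> matches Bob
  - order 4 (Laptop): customer_id=1 -> matches Bob
  - order 5 (Mouse): customer_id=3 -> matches Beth
  - order 6 (Camera): customer_id=NULL, no match -> dropped
So 2 of 6 rows are dropped.

SQL:
SELECT a.product, b.name AS customer
FROM orders a
INNER JOIN customers b ON a.customer_id = b.id

Result:
product    | customer
-----------+---------
Headphones | Ivan    
Phone      | Bob     
Laptop     | Bob     
Mouse      | Beth    


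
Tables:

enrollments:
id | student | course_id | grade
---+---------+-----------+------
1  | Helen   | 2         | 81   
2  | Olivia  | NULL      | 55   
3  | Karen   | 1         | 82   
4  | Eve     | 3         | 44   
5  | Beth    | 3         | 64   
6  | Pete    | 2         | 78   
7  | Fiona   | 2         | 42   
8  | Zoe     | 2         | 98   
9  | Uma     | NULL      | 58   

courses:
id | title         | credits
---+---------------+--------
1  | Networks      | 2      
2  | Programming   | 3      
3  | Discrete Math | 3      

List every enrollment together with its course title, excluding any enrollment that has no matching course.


INNER JOIN keeps only enrollments rows whose course_id matches an id in courses. Walk through each enrollment:
  - enrollment 1 (Helen): course_id=2 -> matches Programming
  - enrollment 2 (Olivia): course_id=NULL, no match -> dropped
  - enrollment 3 (Karen): course_id=1 -> matches Networks
  - enrollment 4 (Eve): course_id=3 -> matches Discrete Math
  - enrollment 5 (Beth): course_id=3 -> matches Discrete Math
  - enrollment 6 (Pete): course_id=2 -> matches Programming
  - enrollment 7 (Fiona): course_id=2 -> matches Programming
  - enrollment 8 (Zoe): course_id=2 -> matches Programming
  - enrollment 9 (Uma): course_id=NULL, no match -> dropped
So 2 of 9 rows are dropped.

SQL:
SELECT a.student, b.title AS course
FROM enrollments a
INNER JOIN courses b ON a.course_id = b.id

Result:
student | course       
--------+--------------
Helen   | Programming  
Karen   | Networks     
Eve     | Discrete Math
Beth    | Discrete Math
Pete    | Programming  
Fiona   | Programming  
Zoe     | Programming  


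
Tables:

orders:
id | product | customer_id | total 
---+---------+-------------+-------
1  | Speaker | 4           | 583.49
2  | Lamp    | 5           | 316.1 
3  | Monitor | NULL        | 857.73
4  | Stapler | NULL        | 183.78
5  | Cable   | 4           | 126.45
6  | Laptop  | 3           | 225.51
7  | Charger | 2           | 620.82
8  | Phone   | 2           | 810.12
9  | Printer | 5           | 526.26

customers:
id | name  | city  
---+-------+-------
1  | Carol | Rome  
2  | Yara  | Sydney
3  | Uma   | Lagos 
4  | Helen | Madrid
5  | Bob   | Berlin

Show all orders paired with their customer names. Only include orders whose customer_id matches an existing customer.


INNER JOIN keeps only orders rows whose customer_id matches an id in customers. Walk through each order:
  - order 1 (Speaker): customer_id=4 -> matches Helen
  - order 2 (Lamp): customer_id=5 -> matches Bob
  - order 3 (Monitor): customer_id=NULL, no match -> dropped
  - order 4 (Stapler): customer_id=NULL, no match -> dropped
  - order 5 (Cable): customer_id=4 -> matches Helen
  - order 6 (Laptop): customer_id=3 -> matches Uma
  - order 7 (Charger): customer_id=2 -> matches Yara
  - order 8 (Phone): customer_id=2 -> matches Yara
  - order 9 (Printer): customer_id=5 -> matches Bob
So 2 of 9 rows are dropped.

SQL:
SELECT a.product, b.name AS customer
FROM orders a
INNER JOIN customers b ON a.customer_id = b.id

Result:
product | customer
--------+---------
Speaker | Helen   
Lamp    | Bob     
Cable   | Helen   
Laptop  | Uma     
Charger | Yara    
Phone   | Yara    
Printer | Bob     


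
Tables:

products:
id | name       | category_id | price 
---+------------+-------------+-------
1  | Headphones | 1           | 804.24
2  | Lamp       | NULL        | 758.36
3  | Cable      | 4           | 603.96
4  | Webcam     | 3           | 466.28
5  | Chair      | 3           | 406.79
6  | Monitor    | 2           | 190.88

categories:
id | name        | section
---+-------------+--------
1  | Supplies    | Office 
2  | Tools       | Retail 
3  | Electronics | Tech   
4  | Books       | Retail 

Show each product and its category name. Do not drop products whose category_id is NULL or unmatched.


LEFT JOIN keeps every row from products (the left table); where category_id has no match in categories, the category columns become NULL. Walk through each product:
  - product 1 (Headphones): category_id=1 -> matches Supplies
  - product 2 (Lamp): category_id=NULL, no match -> kept with NULL
  - product 3 (Cable): category_id=4 -> matches Books
  - product 4 (Webcam): category_id=3 -> matches Electronics
  - product 5 (Chair): category_id=3 -> matches Electronics
  - product 6 (Monitor): category_id=2 -> matches Tools
All 6 rows appear; 1 has NULL category.

SQL:
SELECT a.name, b.name AS category
FROM products a
LEFT JOIN categories b ON a.category_id = b.id

Result:
name       | category   
-----------+------------
Headphones | Supplies   
Lamp       | NULL       
Cable      | Books      
Webcam     | Electronics
Chair      | Electronics
Monitor    | Tools      


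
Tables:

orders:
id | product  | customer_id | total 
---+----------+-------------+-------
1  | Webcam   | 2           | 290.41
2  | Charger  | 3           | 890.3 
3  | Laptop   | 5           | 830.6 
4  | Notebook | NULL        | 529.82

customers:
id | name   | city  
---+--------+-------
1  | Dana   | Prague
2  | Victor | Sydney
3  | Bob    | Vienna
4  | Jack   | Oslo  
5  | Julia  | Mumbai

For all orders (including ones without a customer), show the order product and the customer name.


LEFT JOIN keeps every row from orders (the left table); where customer_id has no match in customers, the customer columns become NULL. Walk through each order:
  - order 1 (Webcam): customer_id=2 -> matches Victor
  - order 2 (Charger): customer_id=3 -> matches Bob
  - order 3 (Laptop): customer_id=5 -> matches Julia
  - order 4 (Notebook): customer_id=NULL, no match -> kept with NULL
All 4 rows appear; 1 has NULL customer.

SQL:
SELECT a.product, b.name AS customer
FROM orders a
LEFT JOIN customers b ON a.customer_id = b.id

Result:
product  | customer
---------+---------
Webcam   | Victor  
Charger  | Bob     
Laptop   | Julia   
Notebook | NULL    


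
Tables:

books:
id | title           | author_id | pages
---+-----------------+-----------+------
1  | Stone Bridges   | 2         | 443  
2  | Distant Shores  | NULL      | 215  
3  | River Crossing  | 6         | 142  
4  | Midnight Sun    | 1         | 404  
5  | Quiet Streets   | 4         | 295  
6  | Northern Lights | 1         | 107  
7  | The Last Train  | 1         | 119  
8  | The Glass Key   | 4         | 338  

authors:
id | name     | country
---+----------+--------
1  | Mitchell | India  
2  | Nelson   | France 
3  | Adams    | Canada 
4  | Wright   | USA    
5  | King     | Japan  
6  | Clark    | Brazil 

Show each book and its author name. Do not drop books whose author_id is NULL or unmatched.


LEFT JOIN keeps every row from books (the left table); where author_id has no match in authors, the author columns become NULL. Walk through each book:
  - book 1 (Stone Bridges): author_id=2 -> matches Nelson
  - book 2 (Distant Shores): author_id=NULL, no match -> kept with NULL
  - book 3 (River Crossing): author_id=6 -> matches Clark
  - book 4 (Midnight Sun): author_id=1 -> matches Mitchell
  - book 5 (Quiet Streets): author_id=4 -> matches Wright
  - book 6 (Northern Lights): author_id=1 -> matches Mitchell
  - book 7 (The Last Train): author_id=1 -> matches Mitchell
  - book 8 (The Glass Key): author_id=4 -> matches Wright
All 8 rows appear; 1 has NULL author.

SQL:
SELECT a.title, b.name AS author
FROM books a
LEFT JOIN authors b ON a.author_id = b.id

Result:
title           | author  
----------------+---------
Stone Bridges   | Nelson  
Distant Shores  | NULL    
River Crossing  | Clark   
Midnight Sun    | Mitchell
Quiet Streets   | Wright  
Northern Lights | Mitchell
The Last Train  | Mitchell
The Glass Key   | Wright  


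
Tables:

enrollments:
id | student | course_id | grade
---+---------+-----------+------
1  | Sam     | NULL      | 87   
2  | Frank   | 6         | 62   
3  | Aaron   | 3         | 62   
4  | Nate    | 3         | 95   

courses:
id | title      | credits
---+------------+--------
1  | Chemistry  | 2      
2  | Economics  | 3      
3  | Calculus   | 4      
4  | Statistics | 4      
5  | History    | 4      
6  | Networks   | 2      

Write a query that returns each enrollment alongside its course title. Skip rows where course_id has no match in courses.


INNER JOIN keeps only enrollments rows whose course_id matches an id in courses. Walk through each enrollment:
  - enrollment 1 (Sam): course_id=NULL, no match -> dropped
  - enrollment 2 (Frank): course_id=6 -> matches Networks
  - enrollment 3 (Aaron): course_id=3 -> matches Calculus
  - enrollment 4 (Nate): course_id=3 -> matches Calculus
So 1 of 4 rows is dropped.

SQL:
SELECT a.student, b.title AS course
FROM enrollments a
INNER JOIN courses b ON a.course_id = b.id

Result:
student | course  
--------+---------
Frank   | Networks
Aaron   | Calculus
Nate    | Calculus


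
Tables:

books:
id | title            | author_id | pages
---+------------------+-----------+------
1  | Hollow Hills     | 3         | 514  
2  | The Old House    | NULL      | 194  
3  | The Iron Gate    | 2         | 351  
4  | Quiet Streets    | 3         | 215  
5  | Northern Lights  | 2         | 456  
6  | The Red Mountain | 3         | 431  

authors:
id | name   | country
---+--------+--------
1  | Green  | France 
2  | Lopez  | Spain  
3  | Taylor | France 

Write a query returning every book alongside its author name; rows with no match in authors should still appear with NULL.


LEFT JOIN keeps every row from books (the left table); where author_id has no match in authors, the author columns become NULL. Walk through each book:
  - book 1 (Hollow Hills): author_id=3 -> matches Taylor
  - book 2 (The Old House): author_id=NULL, no match -> kept with NULL
  - book 3 (The Iron Gate): author_id=2 -> matches Lopez
  - book 4 (Quiet Streets): author_id=3 -> matches Taylor
  - book 5 (Northern Lights): author_id=2 -> matches Lopez
  - book 6 (The Red Mountain): author_id=3 -> matches Taylor
All 6 rows appear; 1 has NULL author.

SQL:
SELECT a.title, b.name AS author
FROM books a
LEFT JOIN authors b ON a.author_id = b.id

Result:
title            | author
-----------------+-------
Hollow Hills     | Taylor
The Old House    | NULL  
The Iron Gate    | Lopez 
Quiet Streets    | Taylor
Northern Lights  | Lopez 
The Red Mountain | Taylor


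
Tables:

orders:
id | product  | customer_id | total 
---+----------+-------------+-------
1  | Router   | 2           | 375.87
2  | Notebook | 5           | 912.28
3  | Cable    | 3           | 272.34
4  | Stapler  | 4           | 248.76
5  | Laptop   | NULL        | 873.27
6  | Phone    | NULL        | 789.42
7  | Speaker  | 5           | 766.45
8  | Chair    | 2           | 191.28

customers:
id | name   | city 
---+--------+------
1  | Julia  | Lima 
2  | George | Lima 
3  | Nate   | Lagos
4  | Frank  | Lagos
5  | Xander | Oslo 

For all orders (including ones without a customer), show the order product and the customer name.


LEFT JOIN keeps every row from orders (the left table); where customer_id has no match in customers, the customer columns become NULL. Walk through each order:
  - order 1 (Router): customer_id=2 -> matches George
  - order 2 (Notebook): customer_id=5 -> matches Xander
  - order 3 (Cable): customer_id=3 -> matches Nate
  - order 4 (Stapler): customer_id=4 -> matches Frank
  - order 5 (Laptop): customer_id=NULL, no match -> kept with NULL
  - order 6 (Phone): customer_id=NULL, no match -> kept with NULL
  - order 7 (Speaker): customer_id=5 -> matches Xander
  - order 8 (Chair): customer_id=2 -> matches George
All 8 rows appear; 2 have NULL customer.

SQL:
SELECT a.product, b.name AS customer
FROM orders a
LEFT JOIN customers b ON a.customer_id = b.id

Result:
product  | customer
---------+---------
Router   | George  
Notebook | Xander  
Cable    | Nate    
Stapler  | Frank   
Laptop   | NULL    
Phone    | NULL    
Speaker  | Xander  
Chair    | George  


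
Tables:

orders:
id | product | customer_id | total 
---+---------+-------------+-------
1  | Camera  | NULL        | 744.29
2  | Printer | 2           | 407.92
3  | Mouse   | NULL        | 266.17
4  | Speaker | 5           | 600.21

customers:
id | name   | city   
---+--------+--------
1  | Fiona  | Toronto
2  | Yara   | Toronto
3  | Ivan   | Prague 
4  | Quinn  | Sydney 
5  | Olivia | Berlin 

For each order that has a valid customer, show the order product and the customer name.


INNER JOIN keeps only orders rows whose customer_id matches an id in customers. Walk through each order:
  - order 1 (Camera): customer_id=NULL, no match -> dropped
  - order 2 (Printer): customer_id=2 -> matches Yara
  - order 3 (Mouse): customer_id=NULL, no match -> dropped
  - order 4 (Speaker): customer_id=5 -> matches Olivia
So 2 of 4 rows are dropped.

SQL:
SELECT a.product, b.name AS customer
FROM orders a
INNER JOIN customers b ON a.customer_id = b.id

Result:
product | customer
--------+---------
Printer | Yara    
Speaker | Olivia  


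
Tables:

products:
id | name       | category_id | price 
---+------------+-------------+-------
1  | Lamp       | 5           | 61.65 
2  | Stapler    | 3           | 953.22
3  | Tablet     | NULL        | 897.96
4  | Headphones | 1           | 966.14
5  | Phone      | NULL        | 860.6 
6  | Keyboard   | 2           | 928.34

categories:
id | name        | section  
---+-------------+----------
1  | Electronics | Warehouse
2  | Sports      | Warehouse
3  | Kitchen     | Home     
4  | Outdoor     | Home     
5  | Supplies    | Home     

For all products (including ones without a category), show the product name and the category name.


LEFT JOIN keeps every row from products (the left table); where category_id has no match in categories, the category columns become NULL. Walk through each product:
  - product 1 (Lamp): category_id=5 -> matches Supplies
  - product 2 (Stapler): category_id=3 -> matches Kitchen
  - product 3 (Tablet): category_id=NULL, no match -> kept with NULL
  - product 4 (Headphones): category_id=1 -> matches Electronics
  - product 5 (Phone): category_id=NULL, no match -> kept with NULL
  - product 6 (Keyboard): category_id=2 -> matches Sports
All 6 rows appear; 2 have NULL category.

SQL:
SELECT a.name, b.name AS category
FROM products a
LEFT JOIN categories b ON a.category_id = b.id

Result:
name       | category   
-----------+------------
Lamp       | Supplies   
Stapler    | Kitchen    
Tablet     | NULL       
Headphones | Electronics
Phone      | NULL       
Keyboard   | Sports     


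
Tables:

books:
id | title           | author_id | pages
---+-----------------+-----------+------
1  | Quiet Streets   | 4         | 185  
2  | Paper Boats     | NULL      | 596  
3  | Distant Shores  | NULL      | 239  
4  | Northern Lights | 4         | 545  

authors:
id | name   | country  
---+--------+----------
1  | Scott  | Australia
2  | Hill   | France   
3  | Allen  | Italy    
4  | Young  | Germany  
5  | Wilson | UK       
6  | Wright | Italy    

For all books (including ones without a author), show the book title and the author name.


LEFT JOIN keeps every row from books (the left table); where author_id has no match in authors, the author columns become NULL. Walk through each book:
  - book 1 (Quiet Streets): author_id=4 -> matches Young
  - book 2 (Paper Boats): author_id=NULL, no match -> kept with NULL
  - book 3 (Distant Shores): author_id=NULL, no match -> kept with NULL
  - book 4 (Northern Lights): author_id=4 -> matches Young
All 4 rows appear; 2 have NULL author.

SQL:
SELECT a.title, b.name AS author
FROM books a
LEFT JOIN authors b ON a.author_id = b.id

Result:
title           | author
----------------+-------
Quiet Streets   | Young 
Paper Boats     | NULL  
Distant Shores  | NULL  
Northern Lights | Young 
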